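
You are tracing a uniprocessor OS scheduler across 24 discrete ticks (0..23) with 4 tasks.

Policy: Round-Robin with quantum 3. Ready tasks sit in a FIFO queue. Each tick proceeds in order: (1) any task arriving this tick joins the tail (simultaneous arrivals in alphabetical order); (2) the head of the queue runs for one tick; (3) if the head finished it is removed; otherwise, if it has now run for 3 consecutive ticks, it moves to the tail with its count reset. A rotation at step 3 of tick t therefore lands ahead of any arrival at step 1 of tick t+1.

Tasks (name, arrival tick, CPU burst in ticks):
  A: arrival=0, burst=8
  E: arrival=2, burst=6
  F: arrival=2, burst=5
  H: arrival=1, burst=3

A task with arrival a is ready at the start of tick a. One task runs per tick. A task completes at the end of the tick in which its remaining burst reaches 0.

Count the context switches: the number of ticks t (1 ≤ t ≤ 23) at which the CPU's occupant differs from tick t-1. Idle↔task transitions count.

t=0: queue=[A] q_used=0 → run A
t=1: queue=[A,H] q_used=1 → run A
t=2: queue=[A,H,E,F] q_used=2 → run A
t=3: queue=[H,E,F,A] q_used=0 → run H
t=4: queue=[H,E,F,A] q_used=1 → run H
t=5: queue=[H,E,F,A] q_used=2 → run H
t=6: queue=[E,F,A] q_used=0 → run E
t=7: queue=[E,F,A] q_used=1 → run E
t=8: queue=[E,F,A] q_used=2 → run E
t=9: queue=[F,A,E] q_used=0 → run F
t=10: queue=[F,A,E] q_used=1 → run F
t=11: queue=[F,A,E] q_used=2 → run F
t=12: queue=[A,E,F] q_used=0 → run A
t=13: queue=[A,E,F] q_used=1 → run A
t=14: queue=[A,E,F] q_used=2 → run A
t=15: queue=[E,F,A] q_used=0 → run E
t=16: queue=[E,F,A] q_used=1 → run E
t=17: queue=[E,F,A] q_used=2 → run E
t=18: queue=[F,A] q_used=0 → run F
t=19: queue=[F,A] q_used=1 → run F
t=20: queue=[A] q_used=0 → run A
t=21: queue=[A] q_used=1 → run A
t=22: (idle)
t=23: (idle)

context switches = 8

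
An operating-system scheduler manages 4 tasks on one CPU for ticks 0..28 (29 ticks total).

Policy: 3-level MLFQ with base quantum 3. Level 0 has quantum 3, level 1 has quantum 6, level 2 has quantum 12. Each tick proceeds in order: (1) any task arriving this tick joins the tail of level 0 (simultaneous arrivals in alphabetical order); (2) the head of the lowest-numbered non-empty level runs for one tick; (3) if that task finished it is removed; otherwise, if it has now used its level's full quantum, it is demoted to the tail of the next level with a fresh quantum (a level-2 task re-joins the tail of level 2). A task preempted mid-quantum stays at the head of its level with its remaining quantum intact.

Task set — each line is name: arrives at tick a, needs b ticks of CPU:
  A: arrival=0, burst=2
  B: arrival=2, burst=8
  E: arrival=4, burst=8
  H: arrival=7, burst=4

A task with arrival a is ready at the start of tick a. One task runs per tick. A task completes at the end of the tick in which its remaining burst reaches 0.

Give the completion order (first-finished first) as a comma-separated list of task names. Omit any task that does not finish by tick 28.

completion order = A, B, E, H

t=0: L0/L1/L2 = A/-/- → run A
t=1: L0/L1/L2 = A/-/- → run A
t=2: L0/L1/L2 = B/-/- → run B
t=3: L0/L1/L2 = B/-/- → run B
t=4: L0/L1/L2 = BE/-/- → run B
t=5: L0/L1/L2 = E/B/- → run E
t=6: L0/L1/L2 = E/B/- → run E
t=7: L0/L1/L2 = EH/B/- → run E
t=8: L0/L1/L2 = H/BE/- → run H
t=9: L0/L1/L2 = H/BE/- → run H
t=10: L0/L1/L2 = H/BE/- → run H
t=11: L0/L1/L2 = -/BEH/- → run B
t=12: L0/L1/L2 = -/BEH/- → run B
t=13: L0/L1/L2 = -/BEH/- → run B
t=14: L0/L1/L2 = -/BEH/- → run B
t=15: L0/L1/L2 = -/BEH/- → run B
t=16: L0/L1/L2 = -/EH/- → run E
t=17: L0/L1/L2 = -/EH/- → run E
t=18: L0/L1/L2 = -/EH/- → run E
t=19: L0/L1/L2 = -/EH/- → run E
t=20: L0/L1/L2 = -/EH/- → run E
t=21: L0/L1/L2 = -/H/- → run H
t=22: (idle)
t=23: (idle)
t=24: (idle)
t=25: (idle)
t=26: (idle)
t=27: (idle)
t=28: (idle)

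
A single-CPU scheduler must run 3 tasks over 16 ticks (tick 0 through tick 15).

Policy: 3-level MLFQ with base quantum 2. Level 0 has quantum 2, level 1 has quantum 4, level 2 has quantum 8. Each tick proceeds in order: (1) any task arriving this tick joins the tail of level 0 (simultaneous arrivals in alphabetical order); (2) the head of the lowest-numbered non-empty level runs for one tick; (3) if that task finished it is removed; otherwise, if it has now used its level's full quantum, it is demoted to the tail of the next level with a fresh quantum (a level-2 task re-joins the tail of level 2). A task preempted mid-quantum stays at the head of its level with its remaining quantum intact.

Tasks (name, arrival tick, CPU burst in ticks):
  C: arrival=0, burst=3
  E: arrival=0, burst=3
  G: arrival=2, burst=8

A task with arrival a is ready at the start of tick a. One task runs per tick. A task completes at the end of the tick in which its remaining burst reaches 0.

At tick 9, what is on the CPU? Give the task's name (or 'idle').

running at tick 9 = G

t=0: L0/L1/L2 = CE/-/- → run C
t=1: L0/L1/L2 = CE/-/- → run C
t=2: L0/L1/L2 = EG/C/- → run E
t=3: L0/L1/L2 = EG/C/- → run E
t=4: L0/L1/L2 = G/CE/- → run G
t=5: L0/L1/L2 = G/CE/- → run G
t=6: L0/L1/L2 = -/CEG/- → run C
t=7: L0/L1/L2 = -/EG/- → run E
t=8: L0/L1/L2 = -/G/- → run G
t=9: L0/L1/L2 = -/G/- → run G
t=10: L0/L1/L2 = -/G/- → run G
t=11: L0/L1/L2 = -/G/- → run G
t=12: L0/L1/L2 = -/-/G → run G
t=13: L0/L1/L2 = -/-/G → run G
t=14: (idle)
t=15: (idle)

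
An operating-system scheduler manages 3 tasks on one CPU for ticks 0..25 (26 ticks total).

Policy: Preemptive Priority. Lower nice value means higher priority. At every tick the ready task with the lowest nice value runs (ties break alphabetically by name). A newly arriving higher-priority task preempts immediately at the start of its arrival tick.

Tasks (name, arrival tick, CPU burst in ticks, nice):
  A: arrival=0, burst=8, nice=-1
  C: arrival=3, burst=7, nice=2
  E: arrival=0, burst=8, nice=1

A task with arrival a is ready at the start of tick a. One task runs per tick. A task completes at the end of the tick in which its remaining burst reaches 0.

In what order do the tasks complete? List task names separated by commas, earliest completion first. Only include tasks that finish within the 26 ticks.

completion order = A, E, C

t=0: ready={A,E} → run A
t=1: ready={A,E} → run A
t=2: ready={A,E} → run A
t=3: ready={A,C,E} → run A
t=4: ready={A,C,E} → run A
t=5: ready={A,C,E} → run A
t=6: ready={A,C,E} → run A
t=7: ready={A,C,E} → run A
t=8: ready={C,E} → run E
t=9: ready={C,E} → run E
t=10: ready={C,E} → run E
t=11: ready={C,E} → run E
t=12: ready={C,E} → run E
t=13: ready={C,E} → run E
t=14: ready={C,E} → run E
t=15: ready={C,E} → run E
t=16: ready={C} → run C
t=17: ready={C} → run C
t=18: ready={C} → run C
t=19: ready={C} → run C
t=20: ready={C} → run C
t=21: ready={C} → run C
t=22: ready={C} → run C
t=23: (idle)
t=24: (idle)
t=25: (idle)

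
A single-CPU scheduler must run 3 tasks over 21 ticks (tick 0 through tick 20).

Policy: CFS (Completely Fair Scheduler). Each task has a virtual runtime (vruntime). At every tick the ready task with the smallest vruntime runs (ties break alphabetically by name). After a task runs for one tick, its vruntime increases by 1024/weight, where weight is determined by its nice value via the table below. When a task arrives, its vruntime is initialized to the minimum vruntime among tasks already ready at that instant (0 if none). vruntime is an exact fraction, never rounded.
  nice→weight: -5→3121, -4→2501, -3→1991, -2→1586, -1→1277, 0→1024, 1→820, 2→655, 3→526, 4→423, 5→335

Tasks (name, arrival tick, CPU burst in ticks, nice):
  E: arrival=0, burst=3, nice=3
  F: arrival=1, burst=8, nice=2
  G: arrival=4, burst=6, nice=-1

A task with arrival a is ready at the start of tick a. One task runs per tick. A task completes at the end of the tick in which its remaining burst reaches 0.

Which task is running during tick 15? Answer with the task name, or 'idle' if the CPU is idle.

t=0: vr[E=0] → run E
t=1: vr[E=512/263 F=512/263] → run E
t=2: vr[E=1024/263 F=512/263] → run F
t=3: vr[E=1024/263 F=604672/172265] → run F
t=4: vr[E=1024/263 F=873984/172265 G=1024/263] → run E
t=5: vr[F=873984/172265 G=1024/263] → run G
t=6: vr[F=873984/172265 G=1576960/335851] → run G
t=7: vr[F=873984/172265 G=1846272/335851] → run F
t=8: vr[F=1143296/172265 G=1846272/335851] → run G
t=9: vr[F=1143296/172265 G=2115584/335851] → run G
t=10: vr[F=1143296/172265 G=2384896/335851] → run F
t=11: vr[F=1412608/172265 G=2384896/335851] → run G
t=12: vr[F=1412608/172265 G=2654208/335851] → run G
t=13: vr[F=1412608/172265] → run F
t=14: vr[F=336384/34453] → run F
t=15: vr[F=1951232/172265] → run F
t=16: vr[F=2220544/172265] → run F
t=17: (idle)
t=18: (idle)
t=19: (idle)
t=20: (idle)

running at tick 15 = F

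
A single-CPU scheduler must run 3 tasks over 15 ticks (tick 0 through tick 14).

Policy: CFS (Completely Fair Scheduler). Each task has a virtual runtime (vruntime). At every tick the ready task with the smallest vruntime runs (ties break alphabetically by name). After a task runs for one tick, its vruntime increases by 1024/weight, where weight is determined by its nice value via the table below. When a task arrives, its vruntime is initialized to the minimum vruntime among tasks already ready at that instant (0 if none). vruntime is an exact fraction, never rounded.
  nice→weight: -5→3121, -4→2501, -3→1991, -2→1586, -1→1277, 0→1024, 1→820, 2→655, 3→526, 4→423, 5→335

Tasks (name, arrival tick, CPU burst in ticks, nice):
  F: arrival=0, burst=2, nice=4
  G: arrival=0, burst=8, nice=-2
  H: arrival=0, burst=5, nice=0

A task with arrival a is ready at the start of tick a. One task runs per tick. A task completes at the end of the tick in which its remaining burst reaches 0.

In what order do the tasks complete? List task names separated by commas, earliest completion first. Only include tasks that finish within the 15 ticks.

completion order = F, H, G

t=0: vr[F=0 G=0 H=0] → run F
t=1: vr[F=1024/423 G=0 H=0] → run G
t=2: vr[F=1024/423 G=512/793 H=0] → run H
t=3: vr[F=1024/423 G=512/793 H=1] → run G
t=4: vr[F=1024/423 G=1024/793 H=1] → run H
t=5: vr[F=1024/423 G=1024/793 H=2] → run G
t=6: vr[F=1024/423 G=1536/793 H=2] → run G
t=7: vr[F=1024/423 G=2048/793 H=2] → run H
t=8: vr[F=1024/423 G=2048/793 H=3] → run F
t=9: vr[G=2048/793 H=3] → run G
t=10: vr[G=2560/793 H=3] → run H
t=11: vr[G=2560/793 H=4] → run G
t=12: vr[G=3072/793 H=4] → run G
t=13: vr[G=3584/793 H=4] → run H
t=14: vr[G=3584/793] → run G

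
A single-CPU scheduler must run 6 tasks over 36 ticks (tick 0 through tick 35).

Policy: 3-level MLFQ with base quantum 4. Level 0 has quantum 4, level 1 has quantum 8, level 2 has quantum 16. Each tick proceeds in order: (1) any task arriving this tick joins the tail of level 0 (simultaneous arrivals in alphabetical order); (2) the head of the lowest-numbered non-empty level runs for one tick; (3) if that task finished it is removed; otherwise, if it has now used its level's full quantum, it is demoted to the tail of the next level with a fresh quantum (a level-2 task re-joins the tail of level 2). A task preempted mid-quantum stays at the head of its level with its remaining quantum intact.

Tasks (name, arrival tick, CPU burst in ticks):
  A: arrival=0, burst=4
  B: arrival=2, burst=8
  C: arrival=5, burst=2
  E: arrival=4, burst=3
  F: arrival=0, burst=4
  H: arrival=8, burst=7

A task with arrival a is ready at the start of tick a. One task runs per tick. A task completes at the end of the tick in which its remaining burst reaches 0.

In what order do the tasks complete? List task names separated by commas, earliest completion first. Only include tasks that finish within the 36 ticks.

completion order = A, F, E, C, B, H

t=0: L0/L1/L2 = AF/-/- → run A
t=1: L0/L1/L2 = AF/-/- → run A
t=2: L0/L1/L2 = AFB/-/- → run A
t=3: L0/L1/L2 = AFB/-/- → run A
t=4: L0/L1/L2 = FBE/-/- → run F
t=5: L0/L1/L2 = FBEC/-/- → run F
t=6: L0/L1/L2 = FBEC/-/- → run F
t=7: L0/L1/L2 = FBEC/-/- → run F
t=8: L0/L1/L2 = BECH/-/- → run B
t=9: L0/L1/L2 = BECH/-/- → run B
t=10: L0/L1/L2 = BECH/-/- → run B
t=11: L0/L1/L2 = BECH/-/- → run B
t=12: L0/L1/L2 = ECH/B/- → run E
t=13: L0/L1/L2 = ECH/B/- → run E
t=14: L0/L1/L2 = ECH/B/- → run E
t=15: L0/L1/L2 = CH/B/- → run C
t=16: L0/L1/L2 = CH/B/- → run C
t=17: L0/L1/L2 = H/B/- → run H
t=18: L0/L1/L2 = H/B/- → run H
t=19: L0/L1/L2 = H/B/- → run H
t=20: L0/L1/L2 = H/B/- → run H
t=21: L0/L1/L2 = -/BH/- → run B
t=22: L0/L1/L2 = -/BH/- → run B
t=23: L0/L1/L2 = -/BH/- → run B
t=24: L0/L1/L2 = -/BH/- → run B
t=25: L0/L1/L2 = -/H/- → run H
t=26: L0/L1/L2 = -/H/- → run H
t=27: L0/L1/L2 = -/H/- → run H
t=28: (idle)
t=29: (idle)
t=30: (idle)
t=31: (idle)
t=32: (idle)
t=33: (idle)
t=34: (idle)
t=35: (idle)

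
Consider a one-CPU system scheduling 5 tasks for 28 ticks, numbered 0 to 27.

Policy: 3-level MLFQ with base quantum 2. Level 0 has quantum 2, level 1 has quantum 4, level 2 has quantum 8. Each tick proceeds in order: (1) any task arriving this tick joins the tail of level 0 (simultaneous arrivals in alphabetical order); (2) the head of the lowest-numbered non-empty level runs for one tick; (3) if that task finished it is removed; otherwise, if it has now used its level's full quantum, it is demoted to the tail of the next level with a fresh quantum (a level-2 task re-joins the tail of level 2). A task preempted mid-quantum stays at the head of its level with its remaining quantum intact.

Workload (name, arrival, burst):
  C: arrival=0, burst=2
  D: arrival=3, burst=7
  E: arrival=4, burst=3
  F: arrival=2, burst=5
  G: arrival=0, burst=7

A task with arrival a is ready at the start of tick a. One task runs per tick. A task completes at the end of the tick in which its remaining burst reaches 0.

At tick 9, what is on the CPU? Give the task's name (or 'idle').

running at tick 9 = E

t=0: L0/L1/L2 = CG/-/- → run C
t=1: L0/L1/L2 = CG/-/- → run C
t=2: L0/L1/L2 = GF/-/- → run G
t=3: L0/L1/L2 = GFD/-/- → run G
t=4: L0/L1/L2 = FDE/G/- → run F
t=5: L0/L1/L2 = FDE/G/- → run F
t=6: L0/L1/L2 = DE/GF/- → run D
t=7: L0/L1/L2 = DE/GF/- → run D
t=8: L0/L1/L2 = E/GFD/- → run E
t=9: L0/L1/L2 = E/GFD/- → run E
t=10: L0/L1/L2 = -/GFDE/- → run G
t=11: L0/L1/L2 = -/GFDE/- → run G
t=12: L0/L1/L2 = -/GFDE/- → run G
t=13: L0/L1/L2 = -/GFDE/- → run G
t=14: L0/L1/L2 = -/FDE/G → run F
t=15: L0/L1/L2 = -/FDE/G → run F
t=16: L0/L1/L2 = -/FDE/G → run F
t=17: L0/L1/L2 = -/DE/G → run D
t=18: L0/L1/L2 = -/DE/G → run D
t=19: L0/L1/L2 = -/DE/G → run D
t=20: L0/L1/L2 = -/DE/G → run D
t=21: L0/L1/L2 = -/E/GD → run E
t=22: L0/L1/L2 = -/-/GD → run G
t=23: L0/L1/L2 = -/-/D → run D
t=24: (idle)
t=25: (idle)
t=26: (idle)
t=27: (idle)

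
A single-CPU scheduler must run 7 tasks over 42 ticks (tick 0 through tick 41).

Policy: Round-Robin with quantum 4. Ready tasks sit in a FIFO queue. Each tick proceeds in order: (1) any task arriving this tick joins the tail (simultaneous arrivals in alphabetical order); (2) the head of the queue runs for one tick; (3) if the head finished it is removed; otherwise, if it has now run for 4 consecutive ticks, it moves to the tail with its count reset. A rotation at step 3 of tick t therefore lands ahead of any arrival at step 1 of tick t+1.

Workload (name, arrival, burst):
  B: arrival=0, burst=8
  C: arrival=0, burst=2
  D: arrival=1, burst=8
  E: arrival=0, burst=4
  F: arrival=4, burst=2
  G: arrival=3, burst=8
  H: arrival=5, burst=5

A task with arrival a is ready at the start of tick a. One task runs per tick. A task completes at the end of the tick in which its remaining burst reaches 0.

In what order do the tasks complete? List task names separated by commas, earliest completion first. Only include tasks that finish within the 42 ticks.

completion order = C, E, B, F, D, G, H

t=0: queue=[B,C,E] q_used=0 → run B
t=1: queue=[B,C,E,D] q_used=1 → run B
t=2: queue=[B,C,E,D] q_used=2 → run B
t=3: queue=[B,C,E,D,G] q_used=3 → run B
t=4: queue=[C,E,D,G,B,F] q_used=0 → run C
t=5: queue=[C,E,D,G,B,F,H] q_used=1 → run C
t=6: queue=[E,D,G,B,F,H] q_used=0 → run E
t=7: queue=[E,D,G,B,F,H] q_used=1 → run E
t=8: queue=[E,D,G,B,F,H] q_used=2 → run E
t=9: queue=[E,D,G,B,F,H] q_used=3 → run E
t=10: queue=[D,G,B,F,H] q_used=0 → run D
t=11: queue=[D,G,B,F,H] q_used=1 → run D
t=12: queue=[D,G,B,F,H] q_used=2 → run D
t=13: queue=[D,G,B,F,H] q_used=3 → run D
t=14: queue=[G,B,F,H,D] q_used=0 → run G
t=15: queue=[G,B,F,H,D] q_used=1 → run G
t=16: queue=[G,B,F,H,D] q_used=2 → run G
t=17: queue=[G,B,F,H,D] q_used=3 → run G
t=18: queue=[B,F,H,D,G] q_used=0 → run B
t=19: queue=[B,F,H,D,G] q_used=1 → run B
t=20: queue=[B,F,H,D,G] q_used=2 → run B
t=21: queue=[B,F,H,D,G] q_used=3 → run B
t=22: queue=[F,H,D,G] q_used=0 → run F
t=23: queue=[F,H,D,G] q_used=1 → run F
t=24: queue=[H,D,G] q_used=0 → run H
t=25: queue=[H,D,G] q_used=1 → run H
t=26: queue=[H,D,G] q_used=2 → run H
t=27: queue=[H,D,G] q_used=3 → run H
t=28: queue=[D,G,H] q_used=0 → run D
t=29: queue=[D,G,H] q_used=1 → run D
t=30: queue=[D,G,H] q_used=2 → run D
t=31: queue=[D,G,H] q_used=3 → run D
t=32: queue=[G,H] q_used=0 → run G
t=33: queue=[G,H] q_used=1 → run G
t=34: queue=[G,H] q_used=2 → run G
t=35: queue=[G,H] q_used=3 → run G
t=36: queue=[H] q_used=0 → run H
t=37: (idle)
t=38: (idle)
t=39: (idle)
t=40: (idle)
t=41: (idle)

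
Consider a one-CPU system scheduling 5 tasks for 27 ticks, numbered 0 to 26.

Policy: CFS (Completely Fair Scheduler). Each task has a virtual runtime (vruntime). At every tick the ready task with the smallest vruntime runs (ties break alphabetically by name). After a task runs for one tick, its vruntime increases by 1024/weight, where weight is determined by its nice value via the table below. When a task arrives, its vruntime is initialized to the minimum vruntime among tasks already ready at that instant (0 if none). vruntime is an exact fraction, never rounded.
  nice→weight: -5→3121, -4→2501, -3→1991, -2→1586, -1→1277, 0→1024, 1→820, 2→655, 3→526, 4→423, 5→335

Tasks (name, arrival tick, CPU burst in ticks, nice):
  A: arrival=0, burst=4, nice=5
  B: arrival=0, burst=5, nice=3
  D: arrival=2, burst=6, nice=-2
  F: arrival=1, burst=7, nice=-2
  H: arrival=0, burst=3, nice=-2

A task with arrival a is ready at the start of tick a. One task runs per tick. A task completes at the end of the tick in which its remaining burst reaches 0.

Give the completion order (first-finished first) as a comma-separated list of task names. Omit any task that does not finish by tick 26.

t=0: vr[A=0 B=0 H=0] → run A
t=1: vr[A=1024/335 B=0 F=0 H=0] → run B
t=2: vr[A=1024/335 B=512/263 D=0 F=0 H=0] → run D
t=3: vr[A=1024/335 B=512/263 D=512/793 F=0 H=0] → run F
t=4: vr[A=1024/335 B=512/263 D=512/793 F=512/793 H=0] → run H
t=5: vr[A=1024/335 B=512/263 D=512/793 F=512/793 H=512/793] → run D
t=6: vr[A=1024/335 B=512/263 D=1024/793 F=512/793 H=512/793] → run F
t=7: vr[A=1024/335 B=512/263 D=1024/793 F=1024/793 H=512/793] → run H
t=8: vr[A=1024/335 B=512/263 D=1024/793 F=1024/793 H=1024/793] → run D
t=9: vr[A=1024/335 B=512/263 D=1536/793 F=1024/793 H=1024/793] → run F
t=10: vr[A=1024/335 B=512/263 D=1536/793 F=1536/793 H=1024/793] → run H
t=11: vr[A=1024/335 B=512/263 D=1536/793 F=1536/793] → run D
t=12: vr[A=1024/335 B=512/263 D=2048/793 F=1536/793] → run F
t=13: vr[A=1024/335 B=512/263 D=2048/793 F=2048/793] → run B
t=14: vr[A=1024/335 B=1024/263 D=2048/793 F=2048/793] → run D
t=15: vr[A=1024/335 B=1024/263 D=2560/793 F=2048/793] → run F
t=16: vr[A=1024/335 B=1024/263 D=2560/793 F=2560/793] → run A
t=17: vr[A=2048/335 B=1024/263 D=2560/793 F=2560/793] → run D
t=18: vr[A=2048/335 B=1024/263 F=2560/793] → run F
t=19: vr[A=2048/335 B=1024/263 F=3072/793] → run F
t=20: vr[A=2048/335 B=1024/263] → run B
t=21: vr[A=2048/335 B=1536/263] → run B
t=22: vr[A=2048/335 B=2048/263] → run A
t=23: vr[A=3072/335 B=2048/263] → run B
t=24: vr[A=3072/335] → run A
t=25: (idle)
t=26: (idle)

completion order = H, D, F, B, A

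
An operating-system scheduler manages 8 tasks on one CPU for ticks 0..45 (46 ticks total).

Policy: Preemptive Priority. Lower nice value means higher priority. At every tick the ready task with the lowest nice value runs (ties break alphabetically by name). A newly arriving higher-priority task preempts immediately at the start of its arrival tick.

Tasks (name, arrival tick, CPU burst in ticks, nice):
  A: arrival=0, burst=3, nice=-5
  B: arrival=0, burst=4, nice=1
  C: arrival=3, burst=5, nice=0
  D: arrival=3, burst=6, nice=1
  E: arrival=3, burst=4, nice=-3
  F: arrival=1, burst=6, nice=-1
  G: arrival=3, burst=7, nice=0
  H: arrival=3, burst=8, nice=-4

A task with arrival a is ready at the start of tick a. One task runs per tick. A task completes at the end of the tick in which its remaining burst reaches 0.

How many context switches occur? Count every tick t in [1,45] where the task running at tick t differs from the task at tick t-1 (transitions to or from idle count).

t=0: ready={A,B} → run A
t=1: ready={A,B,F} → run A
t=2: ready={A,B,F} → run A
t=3: ready={B,C,D,E,F,G,H} → run H
t=4: ready={B,C,D,E,F,G,H} → run H
t=5: ready={B,C,D,E,F,G,H} → run H
t=6: ready={B,C,D,E,F,G,H} → run H
t=7: ready={B,C,D,E,F,G,H} → run H
t=8: ready={B,C,D,E,F,G,H} → run H
t=9: ready={B,C,D,E,F,G,H} → run H
t=10: ready={B,C,D,E,F,G,H} → run H
t=11: ready={B,C,D,E,F,G} → run E
t=12: ready={B,C,D,E,F,G} → run E
t=13: ready={B,C,D,E,F,G} → run E
t=14: ready={B,C,D,E,F,G} → run E
t=15: ready={B,C,D,F,G} → run F
t=16: ready={B,C,D,F,G} → run F
t=17: ready={B,C,D,F,G} → run F
t=18: ready={B,C,D,F,G} → run F
t=19: ready={B,C,D,F,G} → run F
t=20: ready={B,C,D,F,G} → run F
t=21: ready={B,C,D,G} → run C
t=22: ready={B,C,D,G} → run C
t=23: ready={B,C,D,G} → run C
t=24: ready={B,C,D,G} → run C
t=25: ready={B,C,D,G} → run C
t=26: ready={B,D,G} → run G
t=27: ready={B,D,G} → run G
t=28: ready={B,D,G} → run G
t=29: ready={B,D,G} → run G
t=30: ready={B,D,G} → run G
t=31: ready={B,D,G} → run G
t=32: ready={B,D,G} → run G
t=33: ready={B,D} → run B
t=34: ready={B,D} → run B
t=35: ready={B,D} → run B
t=36: ready={B,D} → run B
t=37: ready={D} → run D
t=38: ready={D} → run D
t=39: ready={D} → run D
t=40: ready={D} → run D
t=41: ready={D} → run D
t=42: ready={D} → run D
t=43: (idle)
t=44: (idle)
t=45: (idle)

context switches = 8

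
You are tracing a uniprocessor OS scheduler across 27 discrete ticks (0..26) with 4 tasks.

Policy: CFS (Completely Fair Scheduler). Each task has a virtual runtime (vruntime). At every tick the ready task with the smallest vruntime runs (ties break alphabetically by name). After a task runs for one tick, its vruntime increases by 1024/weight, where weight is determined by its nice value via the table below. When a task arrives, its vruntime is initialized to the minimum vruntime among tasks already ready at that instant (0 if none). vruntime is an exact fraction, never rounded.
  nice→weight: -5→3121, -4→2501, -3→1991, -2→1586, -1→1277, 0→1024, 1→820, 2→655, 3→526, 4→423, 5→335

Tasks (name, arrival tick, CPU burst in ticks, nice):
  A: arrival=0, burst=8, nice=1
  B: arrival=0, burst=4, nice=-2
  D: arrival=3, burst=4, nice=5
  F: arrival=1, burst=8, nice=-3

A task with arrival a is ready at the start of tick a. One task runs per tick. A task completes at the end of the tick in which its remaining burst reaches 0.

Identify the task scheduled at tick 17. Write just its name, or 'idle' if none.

t=0: vr[A=0 B=0] → run A
t=1: vr[A=256/205 B=0 F=0] → run B
t=2: vr[A=256/205 B=512/793 F=0] → run F
t=3: vr[A=256/205 B=512/793 D=1024/1991 F=1024/1991] → run D
t=4: vr[A=256/205 B=512/793 D=2381824/666985 F=1024/1991] → run F
t=5: vr[A=256/205 B=512/793 D=2381824/666985 F=2048/1991] → run B
t=6: vr[A=256/205 B=1024/793 D=2381824/666985 F=2048/1991] → run F
t=7: vr[A=256/205 B=1024/793 D=2381824/666985 F=3072/1991] → run A
t=8: vr[A=512/205 B=1024/793 D=2381824/666985 F=3072/1991] → run B
t=9: vr[A=512/205 B=1536/793 D=2381824/666985 F=3072/1991] → run F
t=10: vr[A=512/205 B=1536/793 D=2381824/666985 F=4096/1991] → run B
t=11: vr[A=512/205 D=2381824/666985 F=4096/1991] → run F
t=12: vr[A=512/205 D=2381824/666985 F=5120/1991] → run A
t=13: vr[A=768/205 D=2381824/666985 F=5120/1991] → run F
t=14: vr[A=768/205 D=2381824/666985 F=6144/1991] → run F
t=15: vr[A=768/205 D=2381824/666985 F=7168/1991] → run D
t=16: vr[A=768/205 D=4420608/666985 F=7168/1991] → run F
t=17: vr[A=768/205 D=4420608/666985] → run A
t=18: vr[A=1024/205 D=4420608/666985] → run A
t=19: vr[A=256/41 D=4420608/666985] → run A
t=20: vr[A=1536/205 D=4420608/666985] → run D
t=21: vr[A=1536/205 D=6459392/666985] → run A
t=22: vr[A=1792/205 D=6459392/666985] → run A
t=23: vr[D=6459392/666985] → run D
t=24: (idle)
t=25: (idle)
t=26: (idle)

running at tick 17 = A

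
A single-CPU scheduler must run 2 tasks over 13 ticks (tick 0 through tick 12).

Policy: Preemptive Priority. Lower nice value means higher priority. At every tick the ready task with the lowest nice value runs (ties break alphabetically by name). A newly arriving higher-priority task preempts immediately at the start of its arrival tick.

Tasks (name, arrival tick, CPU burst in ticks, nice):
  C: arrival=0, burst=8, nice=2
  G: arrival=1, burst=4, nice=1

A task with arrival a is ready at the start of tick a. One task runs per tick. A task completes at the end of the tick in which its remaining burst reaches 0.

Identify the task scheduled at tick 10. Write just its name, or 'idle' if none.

t=0: ready={C} → run C
t=1: ready={C,G} → run G
t=2: ready={C,G} → run G
t=3: ready={C,G} → run G
t=4: ready={C,G} → run G
t=5: ready={C} → run C
t=6: ready={C} → run C
t=7: ready={C} → run C
t=8: ready={C} → run C
t=9: ready={C} → run C
t=10: ready={C} → run C
t=11: ready={C} → run C
t=12: (idle)

running at tick 10 = C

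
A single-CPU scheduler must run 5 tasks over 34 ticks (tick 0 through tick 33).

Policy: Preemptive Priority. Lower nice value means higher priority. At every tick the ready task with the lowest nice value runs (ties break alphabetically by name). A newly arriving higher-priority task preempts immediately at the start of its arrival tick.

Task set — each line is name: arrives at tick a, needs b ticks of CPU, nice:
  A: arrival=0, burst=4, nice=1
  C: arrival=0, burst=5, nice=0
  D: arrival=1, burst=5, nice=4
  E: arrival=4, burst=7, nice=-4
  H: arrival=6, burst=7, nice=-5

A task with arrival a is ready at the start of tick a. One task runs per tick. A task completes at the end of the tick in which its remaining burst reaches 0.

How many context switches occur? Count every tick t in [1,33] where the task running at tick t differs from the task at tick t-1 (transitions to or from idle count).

context switches = 7

t=0: ready={A,C} → run C
t=1: ready={A,C,D} → run C
t=2: ready={A,C,D} → run C
t=3: ready={A,C,D} → run C
t=4: ready={A,C,D,E} → run E
t=5: ready={A,C,D,E} → run E
t=6: ready={A,C,D,E,H} → run H
t=7: ready={A,C,D,E,H} → run H
t=8: ready={A,C,D,E,H} → run H
t=9: ready={A,C,D,E,H} → run H
t=10: ready={A,C,D,E,H} → run H
t=11: ready={A,C,D,E,H} → run H
t=12: ready={A,C,D,E,H} → run H
t=13: ready={A,C,D,E} → run E
t=14: ready={A,C,D,E} → run E
t=15: ready={A,C,D,E} → run E
t=16: ready={A,C,D,E} → run E
t=17: ready={A,C,D,E} → run E
t=18: ready={A,C,D} → run C
t=19: ready={A,D} → run A
t=20: ready={A,D} → run A
t=21: ready={A,D} → run A
t=22: ready={A,D} → run A
t=23: ready={D} → run D
t=24: ready={D} → run D
t=25: ready={D} → run D
t=26: ready={D} → run D
t=27: ready={D} → run D
t=28: (idle)
t=29: (idle)
t=30: (idle)
t=31: (idle)
t=32: (idle)
t=33: (idle)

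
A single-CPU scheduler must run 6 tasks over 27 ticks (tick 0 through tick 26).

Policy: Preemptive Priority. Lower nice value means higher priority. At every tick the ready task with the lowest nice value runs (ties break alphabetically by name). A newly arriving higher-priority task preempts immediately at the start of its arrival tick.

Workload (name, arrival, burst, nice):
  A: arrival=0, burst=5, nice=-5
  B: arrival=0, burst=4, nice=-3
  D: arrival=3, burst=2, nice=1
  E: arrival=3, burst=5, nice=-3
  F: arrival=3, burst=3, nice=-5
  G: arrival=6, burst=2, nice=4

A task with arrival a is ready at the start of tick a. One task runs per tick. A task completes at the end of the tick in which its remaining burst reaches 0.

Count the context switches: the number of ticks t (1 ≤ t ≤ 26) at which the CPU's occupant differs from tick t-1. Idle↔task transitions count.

t=0: ready={A,B} → run A
t=1: ready={A,B} → run A
t=2: ready={A,B} → run A
t=3: ready={A,B,D,E,F} → run A
t=4: ready={A,B,D,E,F} → run A
t=5: ready={B,D,E,F} → run F
t=6: ready={B,D,E,F,G} → run F
t=7: ready={B,D,E,F,G} → run F
t=8: ready={B,D,E,G} → run B
t=9: ready={B,D,E,G} → run B
t=10: ready={B,D,E,G} → run B
t=11: ready={B,D,E,G} → run B
t=12: ready={D,E,G} → run E
t=13: ready={D,E,G} → run E
t=14: ready={D,E,G} → run E
t=15: ready={D,E,G} → run E
t=16: ready={D,E,G} → run E
t=17: ready={D,G} → run D
t=18: ready={D,G} → run D
t=19: ready={G} → run G
t=20: ready={G} → run G
t=21: (idle)
t=22: (idle)
t=23: (idle)
t=24: (idle)
t=25: (idle)
t=26: (idle)

context switches = 6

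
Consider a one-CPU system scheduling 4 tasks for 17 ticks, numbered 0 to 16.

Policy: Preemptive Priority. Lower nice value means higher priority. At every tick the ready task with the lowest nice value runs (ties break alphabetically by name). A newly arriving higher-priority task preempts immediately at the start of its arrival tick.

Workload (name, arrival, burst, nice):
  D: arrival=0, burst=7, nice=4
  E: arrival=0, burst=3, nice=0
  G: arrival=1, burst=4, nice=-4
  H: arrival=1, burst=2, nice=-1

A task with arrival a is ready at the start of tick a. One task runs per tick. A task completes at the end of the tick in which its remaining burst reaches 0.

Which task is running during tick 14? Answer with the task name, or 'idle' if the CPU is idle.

running at tick 14 = D

t=0: ready={D,E} → run E
t=1: ready={D,E,G,H} → run G
t=2: ready={D,E,G,H} → run G
t=3: ready={D,E,G,H} → run G
t=4: ready={D,E,G,H} → run G
t=5: ready={D,E,H} → run H
t=6: ready={D,E,H} → run H
t=7: ready={D,E} → run E
t=8: ready={D,E} → run E
t=9: ready={D} → run D
t=10: ready={D} → run D
t=11: ready={D} → run D
t=12: ready={D} → run D
t=13: ready={D} → run D
t=14: ready={D} → run D
t=15: ready={D} → run D
t=16: (idle)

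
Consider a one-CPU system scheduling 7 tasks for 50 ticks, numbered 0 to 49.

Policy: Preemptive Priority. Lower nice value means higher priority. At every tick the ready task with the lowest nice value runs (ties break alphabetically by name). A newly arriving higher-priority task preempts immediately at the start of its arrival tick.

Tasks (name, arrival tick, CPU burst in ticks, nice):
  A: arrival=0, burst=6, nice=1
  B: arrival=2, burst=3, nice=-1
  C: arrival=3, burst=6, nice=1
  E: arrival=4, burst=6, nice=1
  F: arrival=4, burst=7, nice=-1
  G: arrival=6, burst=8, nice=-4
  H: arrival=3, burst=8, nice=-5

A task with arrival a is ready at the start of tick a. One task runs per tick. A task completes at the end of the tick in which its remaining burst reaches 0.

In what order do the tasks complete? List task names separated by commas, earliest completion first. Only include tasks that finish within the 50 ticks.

completion order = H, G, B, F, A, C, E

t=0: ready={A} → run A
t=1: ready={A} → run A
t=2: ready={A,B} → run B
t=3: ready={A,B,C,H} → run H
t=4: ready={A,B,C,E,F,H} → run H
t=5: ready={A,B,C,E,F,H} → run H
t=6: ready={A,B,C,E,F,G,H} → run H
t=7: ready={A,B,C,E,F,G,H} → run H
t=8: ready={A,B,C,E,F,G,H} → run H
t=9: ready={A,B,C,E,F,G,H} → run H
t=10: ready={A,B,C,E,F,G,H} → run H
t=11: ready={A,B,C,E,F,G} → run G
t=12: ready={A,B,C,E,F,G} → run G
t=13: ready={A,B,C,E,F,G} → run G
t=14: ready={A,B,C,E,F,G} → run G
t=15: ready={A,B,C,E,F,G} → run G
t=16: ready={A,B,C,E,F,G} → run G
t=17: ready={A,B,C,E,F,G} → run G
t=18: ready={A,B,C,E,F,G} → run G
t=19: ready={A,B,C,E,F} → run B
t=20: ready={A,B,C,E,F} → run B
t=21: ready={A,C,E,F} → run F
t=22: ready={A,C,E,F} → run F
t=23: ready={A,C,E,F} → run F
t=24: ready={A,C,E,F} → run F
t=25: ready={A,C,E,F} → run F
t=26: ready={A,C,E,F} → run F
t=27: ready={A,C,E,F} → run F
t=28: ready={A,C,E} → run A
t=29: ready={A,C,E} → run A
t=30: ready={A,C,E} → run A
t=31: ready={A,C,E} → run A
t=32: ready={C,E} → run C
t=33: ready={C,E} → run C
t=34: ready={C,E} → run C
t=35: ready={C,E} → run C
t=36: ready={C,E} → run C
t=37: ready={C,E} → run C
t=38: ready={E} → run E
t=39: ready={E} → run E
t=40: ready={E} → run E
t=41: ready={E} → run E
t=42: ready={E} → run E
t=43: ready={E} → run E
t=44: (idle)
t=45: (idle)
t=46: (idle)
t=47: (idle)
t=48: (idle)
t=49: (idle)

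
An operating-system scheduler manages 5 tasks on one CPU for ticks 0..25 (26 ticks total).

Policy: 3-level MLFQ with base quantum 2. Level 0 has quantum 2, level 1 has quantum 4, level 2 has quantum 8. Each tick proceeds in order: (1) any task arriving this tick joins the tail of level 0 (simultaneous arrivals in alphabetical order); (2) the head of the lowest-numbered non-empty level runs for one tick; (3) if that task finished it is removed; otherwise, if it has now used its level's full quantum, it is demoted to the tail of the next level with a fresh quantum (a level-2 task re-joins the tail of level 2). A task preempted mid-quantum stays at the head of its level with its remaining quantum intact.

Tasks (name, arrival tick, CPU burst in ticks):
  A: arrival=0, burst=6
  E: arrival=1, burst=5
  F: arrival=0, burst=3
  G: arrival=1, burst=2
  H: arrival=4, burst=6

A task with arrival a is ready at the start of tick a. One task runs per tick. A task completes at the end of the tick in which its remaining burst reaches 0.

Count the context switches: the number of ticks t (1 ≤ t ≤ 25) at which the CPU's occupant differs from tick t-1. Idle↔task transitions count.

t=0: L0/L1/L2 = AF/-/- → run A
t=1: L0/L1/L2 = AFEG/-/- → run A
t=2: L0/L1/L2 = FEG/A/- → run F
t=3: L0/L1/L2 = FEG/A/- → run F
t=4: L0/L1/L2 = EGH/AF/- → run E
t=5: L0/L1/L2 = EGH/AF/- → run E
t=6: L0/L1/L2 = GH/AFE/- → run G
t=7: L0/L1/L2 = GH/AFE/- → run G
t=8: L0/L1/L2 = H/AFE/- → run H
t=9: L0/L1/L2 = H/AFE/- → run H
t=10: L0/L1/L2 = -/AFEH/- → run A
t=11: L0/L1/L2 = -/AFEH/- → run A
t=12: L0/L1/L2 = -/AFEH/- → run A
t=13: L0/L1/L2 = -/AFEH/- → run A
t=14: L0/L1/L2 = -/FEH/- → run F
t=15: L0/L1/L2 = -/EH/- → run E
t=16: L0/L1/L2 = -/EH/- → run E
t=17: L0/L1/L2 = -/EH/- → run E
t=18: L0/L1/L2 = -/H/- → run H
t=19: L0/L1/L2 = -/H/- → run H
t=20: L0/L1/L2 = -/H/- → run H
t=21: L0/L1/L2 = -/H/- → run H
t=22: (idle)
t=23: (idle)
t=24: (idle)
t=25: (idle)

context switches = 9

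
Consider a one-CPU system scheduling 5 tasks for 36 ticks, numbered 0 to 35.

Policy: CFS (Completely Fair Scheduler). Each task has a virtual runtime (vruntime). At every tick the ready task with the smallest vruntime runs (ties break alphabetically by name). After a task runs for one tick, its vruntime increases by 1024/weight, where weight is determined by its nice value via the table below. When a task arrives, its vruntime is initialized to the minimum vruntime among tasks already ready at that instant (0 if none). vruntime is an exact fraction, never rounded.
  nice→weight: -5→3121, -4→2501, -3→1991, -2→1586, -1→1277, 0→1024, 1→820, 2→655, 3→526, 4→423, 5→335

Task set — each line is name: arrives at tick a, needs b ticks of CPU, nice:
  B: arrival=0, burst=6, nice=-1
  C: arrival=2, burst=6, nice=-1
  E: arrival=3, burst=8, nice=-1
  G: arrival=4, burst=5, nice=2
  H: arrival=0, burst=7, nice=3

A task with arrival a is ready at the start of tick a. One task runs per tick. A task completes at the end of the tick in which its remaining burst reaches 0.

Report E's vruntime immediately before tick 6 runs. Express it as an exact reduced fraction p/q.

t=0: vr[B=0 H=0] → run B
t=1: vr[B=1024/1277 H=0] → run H
t=2: vr[B=1024/1277 C=1024/1277 H=512/263] → run B
t=3: vr[B=2048/1277 C=1024/1277 E=1024/1277 H=512/263] → run C
t=4: vr[B=2048/1277 C=2048/1277 E=1024/1277 G=1024/1277 H=512/263] → run E
t=5: vr[B=2048/1277 C=2048/1277 E=2048/1277 G=1024/1277 H=512/263] → run G
t=6: vr[B=2048/1277 C=2048/1277 E=2048/1277 G=1978368/836435 H=512/263] → run B
t=7: vr[B=3072/1277 C=2048/1277 E=2048/1277 G=1978368/836435 H=512/263] → run C
t=8: vr[B=3072/1277 C=3072/1277 E=2048/1277 G=1978368/836435 H=512/263] → run E
t=9: vr[B=3072/1277 C=3072/1277 E=3072/1277 G=1978368/836435 H=512/263] → run H
t=10: vr[B=3072/1277 C=3072/1277 E=3072/1277 G=1978368/836435 H=1024/263] → run G
t=11: vr[B=3072/1277 C=3072/1277 E=3072/1277 G=3286016/836435 H=1024/263] → run B
t=12: vr[B=4096/1277 C=3072/1277 E=3072/1277 G=3286016/836435 H=1024/263] → run C
t=13: vr[B=4096/1277 C=4096/1277 E=3072/1277 G=3286016/836435 H=1024/263] → run E
t=14: vr[B=4096/1277 C=4096/1277 E=4096/1277 G=3286016/836435 H=1024/263] → run B
t=15: vr[B=5120/1277 C=4096/1277 E=4096/1277 G=3286016/836435 H=1024/263] → run C
t=16: vr[B=5120/1277 C=5120/1277 E=4096/1277 G=3286016/836435 H=1024/263] → run E
t=17: vr[B=5120/1277 C=5120/1277 E=5120/1277 G=3286016/836435 H=1024/263] → run H
t=18: vr[B=5120/1277 C=5120/1277 E=5120/1277 G=3286016/836435 H=1536/263] → run G
t=19: vr[B=5120/1277 C=5120/1277 E=5120/1277 G=4593664/836435 H=1536/263] → run B
t=20: vr[C=5120/1277 E=5120/1277 G=4593664/836435 H=1536/263] → run C
t=21: vr[C=6144/1277 E=5120/1277 G=4593664/836435 H=1536/263] → run E
t=22: vr[C=6144/1277 E=6144/1277 G=4593664/836435 H=1536/263] → run C
t=23: vr[E=6144/1277 G=4593664/836435 H=1536/263] → run E
t=24: vr[E=7168/1277 G=4593664/836435 H=1536/263] → run G
t=25: vr[E=7168/1277 G=5901312/836435 H=1536/263] → run E
t=26: vr[E=8192/1277 G=5901312/836435 H=1536/263] → run H
t=27: vr[E=8192/1277 G=5901312/836435 H=2048/263] → run E
t=28: vr[G=5901312/836435 H=2048/263] → run G
t=29: vr[H=2048/263] → run H
t=30: vr[H=2560/263] → run H
t=31: vr[H=3072/263] → run H
t=32: (idle)
t=33: (idle)
t=34: (idle)
t=35: (idle)

vruntime(E, start of tick 6) = 2048/1277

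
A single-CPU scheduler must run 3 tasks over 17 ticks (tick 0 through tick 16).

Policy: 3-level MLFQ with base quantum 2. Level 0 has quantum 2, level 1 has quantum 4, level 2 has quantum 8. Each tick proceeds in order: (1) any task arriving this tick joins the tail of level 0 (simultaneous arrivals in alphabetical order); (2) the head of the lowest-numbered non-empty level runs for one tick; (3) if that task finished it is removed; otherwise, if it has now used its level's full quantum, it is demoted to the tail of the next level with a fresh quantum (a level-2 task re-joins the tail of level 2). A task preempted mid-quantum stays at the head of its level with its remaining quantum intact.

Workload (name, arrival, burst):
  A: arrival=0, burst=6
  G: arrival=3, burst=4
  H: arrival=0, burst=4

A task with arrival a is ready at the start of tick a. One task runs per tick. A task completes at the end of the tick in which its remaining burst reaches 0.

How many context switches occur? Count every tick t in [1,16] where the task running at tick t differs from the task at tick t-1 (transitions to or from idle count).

t=0: L0/L1/L2 = AH/-/- → run A
t=1: L0/L1/L2 = AH/-/- → run A
t=2: L0/L1/L2 = H/A/- → run H
t=3: L0/L1/L2 = HG/A/- → run H
t=4: L0/L1/L2 = G/AH/- → run G
t=5: L0/L1/L2 = G/AH/- → run G
t=6: L0/L1/L2 = -/AHG/- → run A
t=7: L0/L1/L2 = -/AHG/- → run A
t=8: L0/L1/L2 = -/AHG/- → run A
t=9: L0/L1/L2 = -/AHG/- → run A
t=10: L0/L1/L2 = -/HG/- → run H
t=11: L0/L1/L2 = -/HG/- → run H
t=12: L0/L1/L2 = -/G/- → run G
t=13: L0/L1/L2 = -/G/- → run G
t=14: (idle)
t=15: (idle)
t=16: (idle)

context switches = 6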